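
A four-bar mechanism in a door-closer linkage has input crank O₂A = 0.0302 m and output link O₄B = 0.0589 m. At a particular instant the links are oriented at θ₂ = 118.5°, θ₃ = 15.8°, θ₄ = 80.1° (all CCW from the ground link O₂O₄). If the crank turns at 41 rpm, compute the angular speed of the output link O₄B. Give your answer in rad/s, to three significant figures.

ω₂ = 4.294 rad/s (from 41 rpm).
Differentiating the loop-closure r₂e^{iθ₂}+r₃e^{iθ₃}=r₁+r₄e^{iθ₄} gives r₂ω₂e^{iθ₂}+r₃ω₃e^{iθ₃}=r₄ω₄e^{iθ₄}.
Eliminating the other unknown: ω₄ = r₂ω₂ sin(θ₂−θ₃) / [r₄ sin(θ₄−θ₃)].
Numerator sine = +0.97553; denominator sine = +0.90108.
Result = 0.0302·4.294·(+0.97553) / (0.0589·(+0.90108)) = +2.3833 rad/s; magnitude 2.3833 rad/s.

2.38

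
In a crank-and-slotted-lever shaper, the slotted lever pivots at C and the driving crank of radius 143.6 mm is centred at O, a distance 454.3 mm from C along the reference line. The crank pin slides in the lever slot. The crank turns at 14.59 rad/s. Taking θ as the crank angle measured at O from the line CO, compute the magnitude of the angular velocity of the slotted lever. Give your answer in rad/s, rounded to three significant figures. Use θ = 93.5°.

1.11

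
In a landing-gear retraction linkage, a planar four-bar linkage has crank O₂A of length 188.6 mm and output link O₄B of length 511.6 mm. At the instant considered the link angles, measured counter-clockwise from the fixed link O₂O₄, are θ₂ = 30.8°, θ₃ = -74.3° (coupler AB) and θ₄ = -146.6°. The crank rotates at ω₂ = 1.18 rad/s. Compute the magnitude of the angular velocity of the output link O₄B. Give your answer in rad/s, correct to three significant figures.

ω₂ = 1.18 rad/s
Differentiating the loop-closure r₂e^{iθ₂}+r₃e^{iθ₃}=r₁+r₄e^{iθ₄} gives r₂ω₂e^{iθ₂}+r₃ω₃e^{iθ₃}=r₄ω₄e^{iθ₄}.
Eliminating the other unknown: ω₄ = r₂ω₂ sin(θ₂−θ₃) / [r₄ sin(θ₄−θ₃)].
Numerator sine = +0.96547; denominator sine = -0.95266.
Result = 0.1886·1.18·(+0.96547) / (0.5116·(-0.95266)) = -0.44085 rad/s; magnitude 0.44085 rad/s.

0.441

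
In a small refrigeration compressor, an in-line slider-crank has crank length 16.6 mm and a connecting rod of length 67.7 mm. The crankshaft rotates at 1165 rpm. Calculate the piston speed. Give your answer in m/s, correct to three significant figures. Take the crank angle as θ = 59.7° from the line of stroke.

1.97

ω = 2π·1165/60 = 122 rad/s
For an in-line slider-crank, x = r cosθ + √(L² − r² sin²θ), so v = −rω sinθ·[1 + r cosθ/√(L² − r² sin²θ)].
With r = 0.0166 m, L = 0.0677 m, θ = 59.7°: √(L² − r² sin²θ) = 0.066165 m.
v = −0.0166·122·0.86340·[1 + 0.0166·0.50453/0.066165] = -1.9699 m/s.
|v| = 1.9699 m/s.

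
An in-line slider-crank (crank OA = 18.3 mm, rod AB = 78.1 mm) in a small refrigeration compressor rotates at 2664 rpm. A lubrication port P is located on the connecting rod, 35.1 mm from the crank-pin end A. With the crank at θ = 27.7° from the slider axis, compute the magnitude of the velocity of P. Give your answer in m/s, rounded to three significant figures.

ω = 279 rad/s.  Crank-pin speed |V_A| = rω = 5.1052 m/s, perpendicular to OA.
Rod angle: sinφ = −(r/L) sinθ ⇒ φ = -6.253°; ω_rod = −rω cosθ/√(L²−r²sin²θ) = -58.222 rad/s.
V_P = V_A + ω_rod × AP, with AP = 0.0351 m along the rod.
Components: V_Px = −rω sinθ − a·ω_rod·sinφ = -2.5957 m/s;  V_Py = rω cosθ + a·ω_rod·cosφ = +2.4887 m/s.
|V_P| = √(V_Px² + V_Py²) = 3.596 m/s.

3.60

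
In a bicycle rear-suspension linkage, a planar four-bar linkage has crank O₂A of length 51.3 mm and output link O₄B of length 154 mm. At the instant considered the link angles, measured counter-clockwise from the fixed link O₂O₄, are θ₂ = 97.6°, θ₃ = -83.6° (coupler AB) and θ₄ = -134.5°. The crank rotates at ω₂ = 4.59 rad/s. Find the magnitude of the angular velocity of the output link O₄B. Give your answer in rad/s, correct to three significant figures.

ω₂ = 4.59 rad/s
Differentiating the loop-closure r₂e^{iθ₂}+r₃e^{iθ₃}=r₁+r₄e^{iθ₄} gives r₂ω₂e^{iθ₂}+r₃ω₃e^{iθ₃}=r₄ω₄e^{iθ₄}.
Eliminating the other unknown: ω₄ = r₂ω₂ sin(θ₂−θ₃) / [r₄ sin(θ₄−θ₃)].
Numerator sine = -0.02094; denominator sine = -0.77605.
Result = 0.0513·4.59·(-0.02094) / (0.154·(-0.77605)) = +0.041262 rad/s; magnitude 0.041262 rad/s.

0.0413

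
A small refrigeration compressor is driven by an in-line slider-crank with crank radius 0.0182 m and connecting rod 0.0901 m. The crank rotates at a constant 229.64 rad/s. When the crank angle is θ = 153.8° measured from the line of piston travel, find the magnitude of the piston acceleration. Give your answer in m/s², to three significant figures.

ω = 229.6 rad/s
x(θ) = r cosθ + √(L² − r² sin²θ); with ω constant, a = ω²·d²x/dθ².
d²x/dθ² = −r cosθ − r²(cos2θ)/√u − r⁴ sin²2θ/(4u^{3/2}),  u = L² − r² sin²θ = 0.00805344 m².
Substituting r = 0.0182 m, L = 0.0901 m, θ = 153.8°: d²x/dθ² = +0.014054 m.
a = ω²·d²x/dθ² = (229.6)²·(+0.014054) = +741.14 m/s²;  |a| = 741.14 m/s².

741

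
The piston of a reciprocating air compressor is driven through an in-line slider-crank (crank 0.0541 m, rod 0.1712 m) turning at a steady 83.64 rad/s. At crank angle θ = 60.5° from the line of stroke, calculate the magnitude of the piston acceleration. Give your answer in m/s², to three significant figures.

ω = 83.64 rad/s
x(θ) = r cosθ + √(L² − r² sin²θ); with ω constant, a = ω²·d²x/dθ².
d²x/dθ² = −r cosθ − r²(cos2θ)/√u − r⁴ sin²2θ/(4u^{3/2}),  u = L² − r² sin²θ = 0.0270923 m².
Substituting r = 0.0541 m, L = 0.1712 m, θ = 60.5°: d²x/dθ² = -0.017835 m.
a = ω²·d²x/dθ² = (83.64)²·(-0.017835) = -124.77 m/s²;  |a| = 124.77 m/s².

125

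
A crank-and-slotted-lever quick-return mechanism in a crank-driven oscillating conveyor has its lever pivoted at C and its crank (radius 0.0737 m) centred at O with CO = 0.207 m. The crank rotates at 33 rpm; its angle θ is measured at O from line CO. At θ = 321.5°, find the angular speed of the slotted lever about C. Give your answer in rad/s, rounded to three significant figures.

0.832

ω = 3.456 rad/s (from 33 rpm).
Crank pin A relative to C: A = (d + r cosθ, r sinθ); lever angle φ = atan2(r sinθ, d + r cosθ).
Differentiating tanφ: φ̇ = rω(d cosθ + r)/(d² + r² + 2dr cosθ).
d² + r² + 2dr cosθ = |CA|² = 0.0721595 m²;  d cosθ + r = +0.2357 m.
|ω_lever| = |0.0737·3.456·+0.2357| / 0.0721595 = 0.83191 rad/s.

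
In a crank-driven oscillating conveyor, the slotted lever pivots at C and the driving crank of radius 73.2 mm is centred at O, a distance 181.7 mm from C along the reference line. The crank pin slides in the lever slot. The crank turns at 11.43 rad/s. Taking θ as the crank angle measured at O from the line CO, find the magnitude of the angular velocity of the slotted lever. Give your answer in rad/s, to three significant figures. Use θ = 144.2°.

ω = 11.43 rad/s
Crank pin A relative to C: A = (d + r cosθ, r sinθ); lever angle φ = atan2(r sinθ, d + r cosθ).
Differentiating tanφ: φ̇ = rω(d cosθ + r)/(d² + r² + 2dr cosθ).
d² + r² + 2dr cosθ = |CA|² = 0.0167981 m²;  d cosθ + r = -0.07417 m.
|ω_lever| = |0.0732·11.43·-0.07417| / 0.0167981 = 3.6943 rad/s.

3.69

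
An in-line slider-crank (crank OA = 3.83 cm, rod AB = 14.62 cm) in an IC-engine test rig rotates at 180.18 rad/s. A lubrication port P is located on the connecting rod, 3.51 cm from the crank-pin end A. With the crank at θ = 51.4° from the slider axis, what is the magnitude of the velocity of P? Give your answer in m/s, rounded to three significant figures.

ω = 180.2 rad/s.  Crank-pin speed |V_A| = rω = 6.9009 m/s, perpendicular to OA.
Rod angle: sinφ = −(r/L) sinθ ⇒ φ = -11.814°; ω_rod = −rω cosθ/√(L²−r²sin²θ) = -30.085 rad/s.
V_P = V_A + ω_rod × AP, with AP = 0.0351 m along the rod.
Components: V_Px = −rω sinθ − a·ω_rod·sinφ = -5.6094 m/s;  V_Py = rω cosθ + a·ω_rod·cosφ = +3.2717 m/s.
|V_P| = √(V_Px² + V_Py²) = 6.4938 m/s.

6.49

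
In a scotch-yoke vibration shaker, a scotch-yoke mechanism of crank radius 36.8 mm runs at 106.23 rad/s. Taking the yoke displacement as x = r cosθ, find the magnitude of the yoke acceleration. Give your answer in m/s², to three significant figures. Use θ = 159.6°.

ω = 106.2 rad/s
x = r cosθ ⇒ ẍ = −rω² cosθ (ω constant).
|a| = rω²|cosθ| = 0.0368·(106.2)²·|cos 159.6°| = 389.24 m/s².

389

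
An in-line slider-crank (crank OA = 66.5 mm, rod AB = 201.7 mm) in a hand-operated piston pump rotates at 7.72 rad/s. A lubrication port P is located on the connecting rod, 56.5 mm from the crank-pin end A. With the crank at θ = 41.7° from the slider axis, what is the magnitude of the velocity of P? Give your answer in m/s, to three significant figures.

0.458

ω = 7.72 rad/s.  Crank-pin speed |V_A| = rω = 0.51338 m/s, perpendicular to OA.
Rod angle: sinφ = −(r/L) sinθ ⇒ φ = -12.669°; ω_rod = −rω cosθ/√(L²−r²sin²θ) = -1.9478 rad/s.
V_P = V_A + ω_rod × AP, with AP = 0.0565 m along the rod.
Components: V_Px = −rω sinθ − a·ω_rod·sinφ = -0.36565 m/s;  V_Py = rω cosθ + a·ω_rod·cosφ = +0.27594 m/s.
|V_P| = √(V_Px² + V_Py²) = 0.45809 m/s.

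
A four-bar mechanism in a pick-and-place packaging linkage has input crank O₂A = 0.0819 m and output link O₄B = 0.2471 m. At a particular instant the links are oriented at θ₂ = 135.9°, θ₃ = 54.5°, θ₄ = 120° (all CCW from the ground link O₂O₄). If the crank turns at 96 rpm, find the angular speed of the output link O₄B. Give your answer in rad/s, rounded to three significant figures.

ω₂ = 10.05 rad/s (from 96 rpm).
Differentiating the loop-closure r₂e^{iθ₂}+r₃e^{iθ₃}=r₁+r₄e^{iθ₄} gives r₂ω₂e^{iθ₂}+r₃ω₃e^{iθ₃}=r₄ω₄e^{iθ₄}.
Eliminating the other unknown: ω₄ = r₂ω₂ sin(θ₂−θ₃) / [r₄ sin(θ₄−θ₃)].
Numerator sine = +0.98876; denominator sine = +0.90996.
Result = 0.0819·10.05·(+0.98876) / (0.2471·(+0.90996)) = +3.6206 rad/s; magnitude 3.6206 rad/s.

3.62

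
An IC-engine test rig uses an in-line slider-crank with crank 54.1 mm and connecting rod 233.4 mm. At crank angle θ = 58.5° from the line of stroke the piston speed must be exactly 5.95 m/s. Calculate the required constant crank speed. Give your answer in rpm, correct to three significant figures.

1100

For an in-line slider-crank, |v_piston| = rω|sinθ|·[1 + r cosθ/√(L² − r² sin²θ)].
With r = 0.0541 m, L = 0.2334 m, θ = 58.5°: the bracketed kinematic factor |dx/dθ| = 0.051827 m.
ω = v/|dx/dθ| = 5.95/0.051827 = 114.81 rad/s.
N = 60ω/(2π) = 1096.3 rpm.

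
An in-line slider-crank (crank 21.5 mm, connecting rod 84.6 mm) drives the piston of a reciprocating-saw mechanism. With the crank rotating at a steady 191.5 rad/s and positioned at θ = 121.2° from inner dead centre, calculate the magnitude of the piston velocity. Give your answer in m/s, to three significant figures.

3.05

ω = 191.5 rad/s
For an in-line slider-crank, x = r cosθ + √(L² − r² sin²θ), so v = −rω sinθ·[1 + r cosθ/√(L² − r² sin²θ)].
With r = 0.0215 m, L = 0.0846 m, θ = 121.2°: √(L² − r² sin²θ) = 0.082577 m.
v = −0.0215·191.5·0.85536·[1 + 0.0215·-0.51803/0.082577] = -3.0468 m/s.
|v| = 3.0468 m/s.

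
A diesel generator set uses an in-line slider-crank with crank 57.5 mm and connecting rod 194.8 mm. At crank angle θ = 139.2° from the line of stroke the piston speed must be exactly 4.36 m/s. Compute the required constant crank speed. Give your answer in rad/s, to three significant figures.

150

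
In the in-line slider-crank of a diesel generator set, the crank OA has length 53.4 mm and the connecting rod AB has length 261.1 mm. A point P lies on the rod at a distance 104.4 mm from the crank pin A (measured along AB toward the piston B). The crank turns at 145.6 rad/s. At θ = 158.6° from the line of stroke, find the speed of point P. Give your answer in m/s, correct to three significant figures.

ω = 145.6 rad/s.  Crank-pin speed |V_A| = rω = 7.775 m/s, perpendicular to OA.
Rod angle: sinφ = −(r/L) sinθ ⇒ φ = -4.280°; ω_rod = −rω cosθ/√(L²−r²sin²θ) = +27.803 rad/s.
V_P = V_A + ω_rod × AP, with AP = 0.1044 m along the rod.
Components: V_Px = −rω sinθ − a·ω_rod·sinφ = -2.6203 m/s;  V_Py = rω cosθ + a·ω_rod·cosφ = -4.3445 m/s.
|V_P| = √(V_Px² + V_Py²) = 5.0735 m/s.

5.07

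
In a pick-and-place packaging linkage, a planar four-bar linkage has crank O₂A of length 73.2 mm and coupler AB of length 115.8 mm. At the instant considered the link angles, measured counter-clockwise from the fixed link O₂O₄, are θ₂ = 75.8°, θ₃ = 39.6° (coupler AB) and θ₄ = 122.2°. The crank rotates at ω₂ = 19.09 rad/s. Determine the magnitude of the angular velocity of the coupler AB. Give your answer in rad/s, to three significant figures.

8.81

ω₂ = 19.09 rad/s
Differentiating the loop-closure r₂e^{iθ₂}+r₃e^{iθ₃}=r₁+r₄e^{iθ₄} gives r₂ω₂e^{iθ₂}+r₃ω₃e^{iθ₃}=r₄ω₄e^{iθ₄}.
Eliminating the other unknown: ω₃ = r₂ω₂ sin(θ₄−θ₂) / [r₃ sin(θ₃−θ₄)].
Numerator sine = +0.72417; denominator sine = -0.99167.
Result = 0.0732·19.09·(+0.72417) / (0.1158·(-0.99167)) = -8.8122 rad/s; magnitude 8.8122 rad/s.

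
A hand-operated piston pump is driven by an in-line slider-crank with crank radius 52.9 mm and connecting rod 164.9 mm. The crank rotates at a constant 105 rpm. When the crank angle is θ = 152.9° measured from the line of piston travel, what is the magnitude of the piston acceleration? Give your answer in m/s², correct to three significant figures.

ω = 2π·105/60 = 11 rad/s
x(θ) = r cosθ + √(L² − r² sin²θ); with ω constant, a = ω²·d²x/dθ².
d²x/dθ² = −r cosθ − r²(cos2θ)/√u − r⁴ sin²2θ/(4u^{3/2}),  u = L² − r² sin²θ = 0.0266113 m².
Substituting r = 0.0529 m, L = 0.1649 m, θ = 152.9°: d²x/dθ² = +0.036761 m.
a = ω²·d²x/dθ² = (11)²·(+0.036761) = +4.4445 m/s²;  |a| = 4.4445 m/s².

4.44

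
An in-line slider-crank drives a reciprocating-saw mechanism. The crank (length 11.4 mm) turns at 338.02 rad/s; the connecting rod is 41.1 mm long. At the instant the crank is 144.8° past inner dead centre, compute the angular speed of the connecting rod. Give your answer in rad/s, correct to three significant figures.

ω = 338 rad/s
The rod makes angle φ with the slider axis where L sinφ = r sinθ; differentiating, L cosφ·φ̇ = r ω cosθ.
L cosφ = √(L² − r² sin²θ) = 0.040571 m.
|ω_rod| = r ω |cosθ| / √(L² − r² sin²θ) = 0.0114·338·0.81714/0.040571 = 77.612 rad/s.

77.6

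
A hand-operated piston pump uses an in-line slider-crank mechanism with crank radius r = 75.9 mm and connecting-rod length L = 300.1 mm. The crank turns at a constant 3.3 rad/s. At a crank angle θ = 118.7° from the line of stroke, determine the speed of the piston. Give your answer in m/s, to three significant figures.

ω = 3.3 rad/s
For an in-line slider-crank, x = r cosθ + √(L² − r² sin²θ), so v = −rω sinθ·[1 + r cosθ/√(L² − r² sin²θ)].
With r = 0.0759 m, L = 0.3001 m, θ = 118.7°: √(L² − r² sin²θ) = 0.29262 m.
v = −0.0759·3.3·0.87715·[1 + 0.0759·-0.48022/0.29262] = -0.19233 m/s.
|v| = 0.19233 m/s.

0.192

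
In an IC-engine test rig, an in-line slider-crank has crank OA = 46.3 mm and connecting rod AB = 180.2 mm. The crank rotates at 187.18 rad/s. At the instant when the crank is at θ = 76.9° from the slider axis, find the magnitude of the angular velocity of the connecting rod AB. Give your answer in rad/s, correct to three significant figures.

11.3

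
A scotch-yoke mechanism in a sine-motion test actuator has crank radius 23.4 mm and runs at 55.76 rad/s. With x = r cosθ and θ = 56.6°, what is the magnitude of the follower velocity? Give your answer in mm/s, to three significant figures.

ω = 55.76 rad/s
x = r cosθ ⇒ ẋ = −rω sinθ.
|v| = rω|sinθ| = 0.0234·55.76·|sin 56.6°| = 1.0893 m/s = 1089.3 mm/s.

1090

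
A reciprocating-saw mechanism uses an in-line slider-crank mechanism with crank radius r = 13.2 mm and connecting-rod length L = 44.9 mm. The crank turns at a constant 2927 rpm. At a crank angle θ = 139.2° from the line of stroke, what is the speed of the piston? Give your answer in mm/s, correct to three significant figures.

2040

ω = 2π·2927/60 = 306.5 rad/s
For an in-line slider-crank, x = r cosθ + √(L² − r² sin²θ), so v = −rω sinθ·[1 + r cosθ/√(L² − r² sin²θ)].
With r = 0.0132 m, L = 0.0449 m, θ = 139.2°: √(L² − r² sin²θ) = 0.044064 m.
v = −0.0132·306.5·0.65342·[1 + 0.0132·-0.75700/0.044064] = -2.0442 m/s.
|v| = 2.0442 m/s = 2044.2 mm/s.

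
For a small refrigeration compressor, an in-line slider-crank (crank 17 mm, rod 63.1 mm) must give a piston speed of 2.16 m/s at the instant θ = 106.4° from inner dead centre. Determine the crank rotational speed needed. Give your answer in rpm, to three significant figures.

For an in-line slider-crank, |v_piston| = rω|sinθ|·[1 + r cosθ/√(L² − r² sin²θ)].
With r = 0.017 m, L = 0.0631 m, θ = 106.4°: the bracketed kinematic factor |dx/dθ| = 0.015024 m.
ω = v/|dx/dθ| = 2.16/0.015024 = 143.77 rad/s.
N = 60ω/(2π) = 1372.9 rpm.

1370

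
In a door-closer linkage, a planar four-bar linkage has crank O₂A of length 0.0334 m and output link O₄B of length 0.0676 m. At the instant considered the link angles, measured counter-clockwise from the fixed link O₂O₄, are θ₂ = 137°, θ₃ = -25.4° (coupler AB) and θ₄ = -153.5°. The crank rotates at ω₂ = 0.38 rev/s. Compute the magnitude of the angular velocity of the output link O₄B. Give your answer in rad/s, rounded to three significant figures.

0.453

ω₂ = 2.388 rad/s (from 0.38 rev/s).
Differentiating the loop-closure r₂e^{iθ₂}+r₃e^{iθ₃}=r₁+r₄e^{iθ₄} gives r₂ω₂e^{iθ₂}+r₃ω₃e^{iθ₃}=r₄ω₄e^{iθ₄}.
Eliminating the other unknown: ω₄ = r₂ω₂ sin(θ₂−θ₃) / [r₄ sin(θ₄−θ₃)].
Numerator sine = +0.30237; denominator sine = -0.78694.
Result = 0.0334·2.388·(+0.30237) / (0.0676·(-0.78694)) = -0.45328 rad/s; magnitude 0.45328 rad/s.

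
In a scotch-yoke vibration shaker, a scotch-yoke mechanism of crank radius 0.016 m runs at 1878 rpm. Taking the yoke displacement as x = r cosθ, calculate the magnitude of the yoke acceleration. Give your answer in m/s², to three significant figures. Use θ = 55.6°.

ω = 196.7 rad/s (from 1878 rpm).
x = r cosθ ⇒ ẍ = −rω² cosθ (ω constant).
|a| = rω²|cosθ| = 0.016·(196.7)²·|cos 55.6°| = 349.62 m/s².

350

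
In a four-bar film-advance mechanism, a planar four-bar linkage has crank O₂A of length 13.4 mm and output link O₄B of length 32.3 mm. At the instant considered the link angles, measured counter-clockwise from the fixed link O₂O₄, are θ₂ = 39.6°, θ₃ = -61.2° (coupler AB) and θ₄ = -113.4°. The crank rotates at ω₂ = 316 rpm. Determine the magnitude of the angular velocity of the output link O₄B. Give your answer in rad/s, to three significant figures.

17.1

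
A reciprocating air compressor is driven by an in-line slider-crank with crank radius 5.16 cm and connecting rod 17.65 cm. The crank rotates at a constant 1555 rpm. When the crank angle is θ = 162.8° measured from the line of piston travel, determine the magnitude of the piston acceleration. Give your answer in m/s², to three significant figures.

973

ω = 2π·1555/60 = 162.8 rad/s
x(θ) = r cosθ + √(L² − r² sin²θ); with ω constant, a = ω²·d²x/dθ².
d²x/dθ² = −r cosθ − r²(cos2θ)/√u − r⁴ sin²2θ/(4u^{3/2}),  u = L² − r² sin²θ = 0.0309194 m².
Substituting r = 0.0516 m, L = 0.1765 m, θ = 162.8°: d²x/dθ² = +0.036694 m.
a = ω²·d²x/dθ² = (162.8)²·(+0.036694) = +973.01 m/s²;  |a| = 973.01 m/s².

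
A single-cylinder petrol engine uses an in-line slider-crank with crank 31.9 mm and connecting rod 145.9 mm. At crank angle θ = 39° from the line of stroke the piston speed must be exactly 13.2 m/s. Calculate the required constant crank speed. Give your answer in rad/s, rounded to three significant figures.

For an in-line slider-crank, |v_piston| = rω|sinθ|·[1 + r cosθ/√(L² − r² sin²θ)].
With r = 0.0319 m, L = 0.1459 m, θ = 39°: the bracketed kinematic factor |dx/dθ| = 0.023519 m.
ω = v/|dx/dθ| = 13.2/0.023519 = 561.24 rad/s.

561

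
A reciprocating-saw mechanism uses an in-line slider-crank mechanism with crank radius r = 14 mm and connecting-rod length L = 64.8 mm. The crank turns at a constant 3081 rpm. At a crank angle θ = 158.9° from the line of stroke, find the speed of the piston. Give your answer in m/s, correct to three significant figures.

1.30

ω = 2π·3081/60 = 322.6 rad/s
For an in-line slider-crank, x = r cosθ + √(L² − r² sin²θ), so v = −rω sinθ·[1 + r cosθ/√(L² − r² sin²θ)].
With r = 0.014 m, L = 0.0648 m, θ = 158.9°: √(L² − r² sin²θ) = 0.064604 m.
v = −0.014·322.6·0.36000·[1 + 0.014·-0.93295/0.064604] = -1.2973 m/s.
|v| = 1.2973 m/s.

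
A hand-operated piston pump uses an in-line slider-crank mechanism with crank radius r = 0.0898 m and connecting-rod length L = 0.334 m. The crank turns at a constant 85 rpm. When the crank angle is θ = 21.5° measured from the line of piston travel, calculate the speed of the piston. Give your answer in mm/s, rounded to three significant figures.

367

ω = 2π·85/60 = 8.901 rad/s
For an in-line slider-crank, x = r cosθ + √(L² − r² sin²θ), so v = −rω sinθ·[1 + r cosθ/√(L² − r² sin²θ)].
With r = 0.0898 m, L = 0.334 m, θ = 21.5°: √(L² − r² sin²θ) = 0.33237 m.
v = −0.0898·8.901·0.36650·[1 + 0.0898·0.93042/0.33237] = -0.3666 m/s.
|v| = 0.3666 m/s = 366.6 mm/s.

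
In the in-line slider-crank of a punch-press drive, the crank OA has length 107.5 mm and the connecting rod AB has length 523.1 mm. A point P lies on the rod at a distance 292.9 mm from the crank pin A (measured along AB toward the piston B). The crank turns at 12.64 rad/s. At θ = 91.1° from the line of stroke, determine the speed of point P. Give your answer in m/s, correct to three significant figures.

ω = 12.64 rad/s.  Crank-pin speed |V_A| = rω = 1.3588 m/s, perpendicular to OA.
Rod angle: sinφ = −(r/L) sinθ ⇒ φ = -11.857°; ω_rod = −rω cosθ/√(L²−r²sin²θ) = +0.050954 rad/s.
V_P = V_A + ω_rod × AP, with AP = 0.2929 m along the rod.
Components: V_Px = −rω sinθ − a·ω_rod·sinφ = -1.3555 m/s;  V_Py = rω cosθ + a·ω_rod·cosφ = -0.011479 m/s.
|V_P| = √(V_Px² + V_Py²) = 1.3555 m/s.

1.36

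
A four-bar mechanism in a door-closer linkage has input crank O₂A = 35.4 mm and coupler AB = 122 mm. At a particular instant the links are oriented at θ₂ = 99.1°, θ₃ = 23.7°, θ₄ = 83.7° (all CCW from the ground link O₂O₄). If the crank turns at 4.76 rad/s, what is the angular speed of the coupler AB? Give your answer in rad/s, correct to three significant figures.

ω₂ = 4.76 rad/s
Differentiating the loop-closure r₂e^{iθ₂}+r₃e^{iθ₃}=r₁+r₄e^{iθ₄} gives r₂ω₂e^{iθ₂}+r₃ω₃e^{iθ₃}=r₄ω₄e^{iθ₄}.
Eliminating the other unknown: ω₃ = r₂ω₂ sin(θ₄−θ₂) / [r₃ sin(θ₃−θ₄)].
Numerator sine = -0.26556; denominator sine = -0.86603.
Result = 0.0354·4.76·(-0.26556) / (0.122·(-0.86603)) = +0.42352 rad/s; magnitude 0.42352 rad/s.

0.424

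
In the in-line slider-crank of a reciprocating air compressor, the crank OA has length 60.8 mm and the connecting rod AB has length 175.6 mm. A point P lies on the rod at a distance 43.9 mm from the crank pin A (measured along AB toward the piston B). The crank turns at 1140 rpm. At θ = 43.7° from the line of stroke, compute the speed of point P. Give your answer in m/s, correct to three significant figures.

6.63

ω = 119.4 rad/s.  Crank-pin speed |V_A| = rω = 7.2583 m/s, perpendicular to OA.
Rod angle: sinφ = −(r/L) sinθ ⇒ φ = -13.840°; ω_rod = −rω cosθ/√(L²−r²sin²θ) = -30.777 rad/s.
V_P = V_A + ω_rod × AP, with AP = 0.0439 m along the rod.
Components: V_Px = −rω sinθ − a·ω_rod·sinφ = -5.3379 m/s;  V_Py = rω cosθ + a·ω_rod·cosφ = +3.9357 m/s.
|V_P| = √(V_Px² + V_Py²) = 6.6319 m/s.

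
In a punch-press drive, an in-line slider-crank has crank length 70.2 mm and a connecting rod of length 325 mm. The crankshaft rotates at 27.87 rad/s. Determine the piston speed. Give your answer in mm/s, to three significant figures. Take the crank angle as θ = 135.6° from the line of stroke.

1160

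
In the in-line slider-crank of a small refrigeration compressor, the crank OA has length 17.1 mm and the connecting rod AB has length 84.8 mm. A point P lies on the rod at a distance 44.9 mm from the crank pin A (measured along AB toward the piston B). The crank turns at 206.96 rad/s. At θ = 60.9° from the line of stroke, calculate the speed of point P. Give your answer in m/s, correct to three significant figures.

ω = 207 rad/s.  Crank-pin speed |V_A| = rω = 3.539 m/s, perpendicular to OA.
Rod angle: sinφ = −(r/L) sinθ ⇒ φ = -10.148°; ω_rod = −rω cosθ/√(L²−r²sin²θ) = -20.619 rad/s.
V_P = V_A + ω_rod × AP, with AP = 0.0449 m along the rod.
Components: V_Px = −rω sinθ − a·ω_rod·sinφ = -3.2554 m/s;  V_Py = rω cosθ + a·ω_rod·cosφ = +0.80983 m/s.
|V_P| = √(V_Px² + V_Py²) = 3.3546 m/s.

3.35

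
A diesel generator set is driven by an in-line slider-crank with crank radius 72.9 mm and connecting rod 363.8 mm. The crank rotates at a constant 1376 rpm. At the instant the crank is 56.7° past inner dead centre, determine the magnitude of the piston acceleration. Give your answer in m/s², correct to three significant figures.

712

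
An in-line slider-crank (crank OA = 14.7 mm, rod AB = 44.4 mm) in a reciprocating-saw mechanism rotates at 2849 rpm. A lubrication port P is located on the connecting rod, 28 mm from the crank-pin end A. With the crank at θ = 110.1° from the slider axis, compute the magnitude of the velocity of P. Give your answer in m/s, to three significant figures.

ω = 298.3 rad/s.  Crank-pin speed |V_A| = rω = 4.3857 m/s, perpendicular to OA.
Rod angle: sinφ = −(r/L) sinθ ⇒ φ = -18.114°; ω_rod = −rω cosθ/√(L²−r²sin²θ) = +35.716 rad/s.
V_P = V_A + ω_rod × AP, with AP = 0.028 m along the rod.
Components: V_Px = −rω sinθ − a·ω_rod·sinφ = -3.8077 m/s;  V_Py = rω cosθ + a·ω_rod·cosφ = -0.55671 m/s.
|V_P| = √(V_Px² + V_Py²) = 3.8481 m/s.

3.85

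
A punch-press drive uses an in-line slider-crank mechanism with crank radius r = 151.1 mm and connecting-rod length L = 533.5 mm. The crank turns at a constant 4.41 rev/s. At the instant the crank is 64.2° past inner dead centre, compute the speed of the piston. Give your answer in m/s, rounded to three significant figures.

ω = 2π·4.41 = 27.71 rad/s
For an in-line slider-crank, x = r cosθ + √(L² − r² sin²θ), so v = −rω sinθ·[1 + r cosθ/√(L² − r² sin²θ)].
With r = 0.1511 m, L = 0.5335 m, θ = 64.2°: √(L² − r² sin²θ) = 0.51586 m.
v = −0.1511·27.71·0.90032·[1 + 0.1511·0.43523/0.51586] = -4.25 m/s.
|v| = 4.25 m/s.

4.25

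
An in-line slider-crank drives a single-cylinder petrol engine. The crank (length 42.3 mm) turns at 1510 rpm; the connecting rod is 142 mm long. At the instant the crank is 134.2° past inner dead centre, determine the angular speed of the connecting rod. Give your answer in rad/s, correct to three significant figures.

33.6

ω = 158.1 rad/s (converted from 1510 rpm).
The rod makes angle φ with the slider axis where L sinφ = r sinθ; differentiating, L cosφ·φ̇ = r ω cosθ.
L cosφ = √(L² − r² sin²θ) = 0.13872 m.
|ω_rod| = r ω |cosθ| / √(L² − r² sin²θ) = 0.0423·158.1·0.69717/0.13872 = 33.615 rad/s.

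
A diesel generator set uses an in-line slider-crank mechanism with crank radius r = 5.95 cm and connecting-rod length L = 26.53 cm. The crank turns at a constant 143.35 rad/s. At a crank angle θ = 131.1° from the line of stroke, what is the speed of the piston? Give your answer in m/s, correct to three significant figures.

5.47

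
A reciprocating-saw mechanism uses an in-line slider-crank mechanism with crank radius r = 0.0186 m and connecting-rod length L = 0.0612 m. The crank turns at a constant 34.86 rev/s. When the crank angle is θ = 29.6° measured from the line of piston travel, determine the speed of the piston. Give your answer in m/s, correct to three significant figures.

ω = 2π·34.9 = 219 rad/s
For an in-line slider-crank, x = r cosθ + √(L² − r² sin²θ), so v = −rω sinθ·[1 + r cosθ/√(L² − r² sin²θ)].
With r = 0.0186 m, L = 0.0612 m, θ = 29.6°: √(L² − r² sin²θ) = 0.060506 m.
v = −0.0186·219·0.49394·[1 + 0.0186·0.86949/0.060506] = -2.5502 m/s.
|v| = 2.5502 m/s.

2.55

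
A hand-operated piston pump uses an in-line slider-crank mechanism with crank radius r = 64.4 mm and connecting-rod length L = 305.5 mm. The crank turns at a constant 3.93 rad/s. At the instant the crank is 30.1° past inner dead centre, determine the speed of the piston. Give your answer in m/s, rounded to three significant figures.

0.150

ω = 3.93 rad/s
For an in-line slider-crank, x = r cosθ + √(L² − r² sin²θ), so v = −rω sinθ·[1 + r cosθ/√(L² − r² sin²θ)].
With r = 0.0644 m, L = 0.3055 m, θ = 30.1°: √(L² − r² sin²θ) = 0.30379 m.
v = −0.0644·3.93·0.50151·[1 + 0.0644·0.86515/0.30379] = -0.15021 m/s.
|v| = 0.15021 m/s.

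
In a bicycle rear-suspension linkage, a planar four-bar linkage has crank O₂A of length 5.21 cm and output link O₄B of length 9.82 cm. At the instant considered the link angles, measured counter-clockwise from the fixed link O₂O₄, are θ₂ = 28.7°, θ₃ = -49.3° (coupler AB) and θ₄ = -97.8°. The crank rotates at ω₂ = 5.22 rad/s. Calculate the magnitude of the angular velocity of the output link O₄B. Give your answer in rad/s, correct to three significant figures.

3.62

ω₂ = 5.22 rad/s
Differentiating the loop-closure r₂e^{iθ₂}+r₃e^{iθ₃}=r₁+r₄e^{iθ₄} gives r₂ω₂e^{iθ₂}+r₃ω₃e^{iθ₃}=r₄ω₄e^{iθ₄}.
Eliminating the other unknown: ω₄ = r₂ω₂ sin(θ₂−θ₃) / [r₄ sin(θ₄−θ₃)].
Numerator sine = +0.97815; denominator sine = -0.74896.
Result = 0.0521·5.22·(+0.97815) / (0.0982·(-0.74896)) = -3.617 rad/s; magnitude 3.617 rad/s.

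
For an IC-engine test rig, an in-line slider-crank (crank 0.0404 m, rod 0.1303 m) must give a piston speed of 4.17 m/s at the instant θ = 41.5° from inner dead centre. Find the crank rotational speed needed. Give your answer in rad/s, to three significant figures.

126

For an in-line slider-crank, |v_piston| = rω|sinθ|·[1 + r cosθ/√(L² − r² sin²θ)].
With r = 0.0404 m, L = 0.1303 m, θ = 41.5°: the bracketed kinematic factor |dx/dθ| = 0.033122 m.
ω = v/|dx/dθ| = 4.17/0.033122 = 125.9 rad/s.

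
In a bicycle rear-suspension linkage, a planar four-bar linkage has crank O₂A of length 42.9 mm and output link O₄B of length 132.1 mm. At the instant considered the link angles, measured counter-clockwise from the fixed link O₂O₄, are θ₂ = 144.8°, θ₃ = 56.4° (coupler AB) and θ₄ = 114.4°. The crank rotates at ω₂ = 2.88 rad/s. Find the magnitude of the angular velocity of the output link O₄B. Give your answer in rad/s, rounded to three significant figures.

1.10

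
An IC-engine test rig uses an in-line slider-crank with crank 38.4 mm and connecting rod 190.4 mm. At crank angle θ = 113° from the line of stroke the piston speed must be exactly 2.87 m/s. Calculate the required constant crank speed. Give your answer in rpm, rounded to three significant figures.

For an in-line slider-crank, |v_piston| = rω|sinθ|·[1 + r cosθ/√(L² − r² sin²θ)].
With r = 0.0384 m, L = 0.1904 m, θ = 113°: the bracketed kinematic factor |dx/dθ| = 0.032513 m.
ω = v/|dx/dθ| = 2.87/0.032513 = 88.273 rad/s.
N = 60ω/(2π) = 842.95 rpm.

843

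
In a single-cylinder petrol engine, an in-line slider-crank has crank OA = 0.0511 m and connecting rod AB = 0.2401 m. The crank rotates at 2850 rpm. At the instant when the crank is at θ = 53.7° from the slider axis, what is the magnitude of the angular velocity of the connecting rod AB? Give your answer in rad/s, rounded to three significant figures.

38.2

ω = 298.5 rad/s (converted from 2850 rpm).
The rod makes angle φ with the slider axis where L sinφ = r sinθ; differentiating, L cosφ·φ̇ = r ω cosθ.
L cosφ = √(L² − r² sin²θ) = 0.23654 m.
|ω_rod| = r ω |cosθ| / √(L² − r² sin²θ) = 0.0511·298.5·0.59201/0.23654 = 38.17 rad/s.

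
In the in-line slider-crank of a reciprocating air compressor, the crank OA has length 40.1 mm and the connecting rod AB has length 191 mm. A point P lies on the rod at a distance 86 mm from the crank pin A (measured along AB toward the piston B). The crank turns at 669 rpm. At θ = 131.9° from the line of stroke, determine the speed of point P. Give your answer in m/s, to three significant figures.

2.21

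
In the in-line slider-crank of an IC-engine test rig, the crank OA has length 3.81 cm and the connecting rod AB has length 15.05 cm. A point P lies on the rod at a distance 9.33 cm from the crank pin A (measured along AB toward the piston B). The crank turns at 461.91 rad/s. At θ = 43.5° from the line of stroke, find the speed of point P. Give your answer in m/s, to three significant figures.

ω = 461.9 rad/s.  Crank-pin speed |V_A| = rω = 17.599 m/s, perpendicular to OA.
Rod angle: sinφ = −(r/L) sinθ ⇒ φ = -10.036°; ω_rod = −rω cosθ/√(L²−r²sin²θ) = -86.14 rad/s.
V_P = V_A + ω_rod × AP, with AP = 0.0933 m along the rod.
Components: V_Px = −rω sinθ − a·ω_rod·sinφ = -13.515 m/s;  V_Py = rω cosθ + a·ω_rod·cosφ = +4.8518 m/s.
|V_P| = √(V_Px² + V_Py²) = 14.359 m/s.

14.4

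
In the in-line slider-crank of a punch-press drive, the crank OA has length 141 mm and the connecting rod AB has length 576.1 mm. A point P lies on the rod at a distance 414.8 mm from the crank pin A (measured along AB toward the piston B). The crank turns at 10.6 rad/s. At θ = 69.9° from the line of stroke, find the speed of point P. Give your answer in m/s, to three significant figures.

ω = 10.6 rad/s.  Crank-pin speed |V_A| = rω = 1.4946 m/s, perpendicular to OA.
Rod angle: sinφ = −(r/L) sinθ ⇒ φ = -13.288°; ω_rod = −rω cosθ/√(L²−r²sin²θ) = -0.9161 rad/s.
V_P = V_A + ω_rod × AP, with AP = 0.4148 m along the rod.
Components: V_Px = −rω sinθ − a·ω_rod·sinφ = -1.4909 m/s;  V_Py = rω cosθ + a·ω_rod·cosφ = +0.14381 m/s.
|V_P| = √(V_Px² + V_Py²) = 1.4978 m/s.

1.50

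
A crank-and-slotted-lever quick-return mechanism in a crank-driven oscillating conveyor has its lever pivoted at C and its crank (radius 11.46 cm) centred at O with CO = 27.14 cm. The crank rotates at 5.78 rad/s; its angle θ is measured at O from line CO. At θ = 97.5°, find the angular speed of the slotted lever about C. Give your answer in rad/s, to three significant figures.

ω = 5.78 rad/s
Crank pin A relative to C: A = (d + r cosθ, r sinθ); lever angle φ = atan2(r sinθ, d + r cosθ).
Differentiating tanφ: φ̇ = rω(d cosθ + r)/(d² + r² + 2dr cosθ).
d² + r² + 2dr cosθ = |CA|² = 0.0786718 m²;  d cosθ + r = +0.079175 m.
|ω_lever| = |0.1146·5.78·+0.079175| / 0.0786718 = 0.66663 rad/s.

0.667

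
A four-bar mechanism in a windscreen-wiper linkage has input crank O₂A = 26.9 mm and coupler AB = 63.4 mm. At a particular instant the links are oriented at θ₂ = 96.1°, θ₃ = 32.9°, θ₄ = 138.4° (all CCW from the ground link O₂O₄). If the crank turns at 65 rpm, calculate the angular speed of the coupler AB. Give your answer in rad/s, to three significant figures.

ω₂ = 6.807 rad/s (from 65 rpm).
Differentiating the loop-closure r₂e^{iθ₂}+r₃e^{iθ₃}=r₁+r₄e^{iθ₄} gives r₂ω₂e^{iθ₂}+r₃ω₃e^{iθ₃}=r₄ω₄e^{iθ₄}.
Eliminating the other unknown: ω₃ = r₂ω₂ sin(θ₄−θ₂) / [r₃ sin(θ₃−θ₄)].
Numerator sine = +0.67301; denominator sine = -0.96363.
Result = 0.0269·6.807·(+0.67301) / (0.0634·(-0.96363)) = -2.0171 rad/s; magnitude 2.0171 rad/s.

2.02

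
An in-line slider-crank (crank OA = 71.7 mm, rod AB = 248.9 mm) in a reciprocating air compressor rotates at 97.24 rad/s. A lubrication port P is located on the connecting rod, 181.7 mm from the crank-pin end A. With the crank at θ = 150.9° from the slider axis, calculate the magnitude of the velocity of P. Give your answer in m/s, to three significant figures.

ω = 97.24 rad/s.  Crank-pin speed |V_A| = rω = 6.9721 m/s, perpendicular to OA.
Rod angle: sinφ = −(r/L) sinθ ⇒ φ = -8.053°; ω_rod = −rω cosθ/√(L²−r²sin²θ) = +24.72 rad/s.
V_P = V_A + ω_rod × AP, with AP = 0.1817 m along the rod.
Components: V_Px = −rω sinθ − a·ω_rod·sinφ = -2.7615 m/s;  V_Py = rω cosθ + a·ω_rod·cosφ = -1.6448 m/s.
|V_P| = √(V_Px² + V_Py²) = 3.2142 m/s.

3.21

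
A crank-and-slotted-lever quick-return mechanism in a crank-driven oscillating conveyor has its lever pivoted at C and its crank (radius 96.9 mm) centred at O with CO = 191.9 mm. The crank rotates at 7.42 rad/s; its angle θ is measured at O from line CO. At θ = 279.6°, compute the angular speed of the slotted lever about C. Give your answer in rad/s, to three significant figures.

1.77

ω = 7.42 rad/s
Crank pin A relative to C: A = (d + r cosθ, r sinθ); lever angle φ = atan2(r sinθ, d + r cosθ).
Differentiating tanφ: φ̇ = rω(d cosθ + r)/(d² + r² + 2dr cosθ).
d² + r² + 2dr cosθ = |CA|² = 0.0524174 m²;  d cosθ + r = +0.1289 m.
|ω_lever| = |0.0969·7.42·+0.1289| / 0.0524174 = 1.7681 rad/s.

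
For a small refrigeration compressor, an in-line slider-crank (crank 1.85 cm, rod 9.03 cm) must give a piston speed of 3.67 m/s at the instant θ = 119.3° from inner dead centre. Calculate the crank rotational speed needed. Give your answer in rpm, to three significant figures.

For an in-line slider-crank, |v_piston| = rω|sinθ|·[1 + r cosθ/√(L² − r² sin²θ)].
With r = 0.0185 m, L = 0.0903 m, θ = 119.3°: the bracketed kinematic factor |dx/dθ| = 0.014489 m.
ω = v/|dx/dθ| = 3.67/0.014489 = 253.29 rad/s.
N = 60ω/(2π) = 2418.7 rpm.

2420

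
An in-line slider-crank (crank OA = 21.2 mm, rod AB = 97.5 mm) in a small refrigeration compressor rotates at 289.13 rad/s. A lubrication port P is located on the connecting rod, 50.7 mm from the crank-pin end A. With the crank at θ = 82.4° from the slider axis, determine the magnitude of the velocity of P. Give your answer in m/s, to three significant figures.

6.18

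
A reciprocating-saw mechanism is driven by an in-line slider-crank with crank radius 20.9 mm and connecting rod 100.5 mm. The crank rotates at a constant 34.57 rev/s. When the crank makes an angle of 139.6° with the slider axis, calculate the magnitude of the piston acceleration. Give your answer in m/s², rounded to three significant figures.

716

ω = 2π·34.6 = 217.2 rad/s
x(θ) = r cosθ + √(L² − r² sin²θ); with ω constant, a = ω²·d²x/dθ².
d²x/dθ² = −r cosθ − r²(cos2θ)/√u − r⁴ sin²2θ/(4u^{3/2}),  u = L² − r² sin²θ = 0.00991676 m².
Substituting r = 0.0209 m, L = 0.1005 m, θ = 139.6°: d²x/dθ² = +0.015168 m.
a = ω²·d²x/dθ² = (217.2)²·(+0.015168) = +715.62 m/s²;  |a| = 715.62 m/s².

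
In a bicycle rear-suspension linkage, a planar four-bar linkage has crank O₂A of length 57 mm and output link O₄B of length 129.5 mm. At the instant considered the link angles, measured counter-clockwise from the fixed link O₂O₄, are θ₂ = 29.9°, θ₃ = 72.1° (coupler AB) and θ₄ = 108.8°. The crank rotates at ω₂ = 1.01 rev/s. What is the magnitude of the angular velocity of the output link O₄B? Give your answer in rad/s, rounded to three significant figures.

3.14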